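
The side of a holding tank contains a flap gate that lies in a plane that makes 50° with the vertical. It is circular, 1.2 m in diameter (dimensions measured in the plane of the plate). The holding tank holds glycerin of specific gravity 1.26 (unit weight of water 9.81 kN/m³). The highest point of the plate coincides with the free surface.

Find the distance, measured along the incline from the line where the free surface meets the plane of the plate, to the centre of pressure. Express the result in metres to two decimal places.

y_p = 0.75 m

γ = 1.26 × 9.81 = 12.3606 kN/m³.
The plate makes 50° with the vertical, i.e. θ = 90° − 50° = 40° to the horizontal. Measuring y along the incline from the free-surface line, vertical depth h = y·sinθ with sinθ = 0.642788.
The centroid is at the centre, 0.6 m below the top of the plate, so y_c = 0.6 m and h_c = 0.6 × 0.642788 = 0.385673 m.
A = π(0.6)² = 1.13097 m².
Resultant F = γ·h_c·A = 12.3606 × 0.385673 × 1.13097 = 5.3915 kN.
I_c = πr⁴/4 = π × 0.6⁴/4 = 0.101788 m⁴.
Centre of pressure: y_p = y_c + I_c/(y_c·A) = 0.6 + 0.101788/(0.6 × 1.13097) = 0.6 + 0.150001 = 0.750001 m along the plane.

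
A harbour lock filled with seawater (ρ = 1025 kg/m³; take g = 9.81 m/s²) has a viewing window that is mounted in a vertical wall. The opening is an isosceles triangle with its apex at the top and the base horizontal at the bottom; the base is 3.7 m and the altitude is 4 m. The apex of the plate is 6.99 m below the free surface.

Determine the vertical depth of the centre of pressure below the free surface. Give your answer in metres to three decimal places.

h_p = 9.749 m

γ = ρg = 1025 × 9.81 / 1000 = 10.05525 kN/m³.
With the apex up, the centroid sits 2h/3 = 2 × 4/3 = 2.66667 m below the apex, so the centroid depth is h_c = 6.99 + 2.66667 = 9.65667 m.
A = ½ × 3.7 × 4 = 7.4 m².
Resultant F = γ·h_c·A = 10.05525 × 9.65667 × 7.4 = 718.542 kN.
I_c = b·h³/36 = 3.7 × 4³/36 = 6.57778 m⁴.
Centre of pressure: y_p = y_c + I_c/(y_c·A) = 9.65667 + 6.57778/(9.65667 × 7.4) = 9.65667 + 0.0920492 = 9.74872 m along the plane.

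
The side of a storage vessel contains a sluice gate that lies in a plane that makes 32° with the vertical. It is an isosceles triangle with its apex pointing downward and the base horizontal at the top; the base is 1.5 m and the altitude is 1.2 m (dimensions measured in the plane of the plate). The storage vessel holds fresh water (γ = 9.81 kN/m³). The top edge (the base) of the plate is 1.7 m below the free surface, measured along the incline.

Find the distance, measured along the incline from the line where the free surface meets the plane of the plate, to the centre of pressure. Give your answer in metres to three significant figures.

γ = 9.81 kN/m³.
The plate makes 32° with the vertical, i.e. θ = 90° − 32° = 58° to the horizontal. Measuring y along the incline from the free-surface line, vertical depth h = y·sinθ with sinθ = 0.848048.
With the apex down, the centroid sits h/3 = 1.2/3 = 0.4 m below the base (the top edge), so y_c = 1.7 + 0.4 = 2.1 m and h_c = 2.1 × 0.848048 = 1.7809 m.
A = ½ × 1.5 × 1.2 = 0.9 m².
Resultant F = γ·h_c·A = 9.81 × 1.7809 × 0.9 = 15.7236 kN.
I_c = b·h³/36 = 1.5 × 1.2³/36 = 0.072 m⁴.
Centre of pressure: y_p = y_c + I_c/(y_c·A) = 2.1 + 0.072/(2.1 × 0.9) = 2.1 + 0.0380952 = 2.1381 m along the plane.

y_p = 2.14 m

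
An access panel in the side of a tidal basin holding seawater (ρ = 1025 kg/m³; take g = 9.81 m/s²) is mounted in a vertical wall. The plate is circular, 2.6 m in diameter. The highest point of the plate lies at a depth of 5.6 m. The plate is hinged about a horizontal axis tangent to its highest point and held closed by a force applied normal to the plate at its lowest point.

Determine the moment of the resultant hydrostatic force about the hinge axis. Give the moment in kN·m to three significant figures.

γ = ρg = 1025 × 9.81 / 1000 = 10.05525 kN/m³.
The centroid is at the centre, 1.3 m below the top of the plate, so the centroid depth is h_c = 5.6 + 1.3 = 6.9 m.
A = π(1.3)² = 5.30929 m².
Resultant F = γ·h_c·A = 10.05525 × 6.9 × 5.30929 = 368.365 kN.
I_c = πr⁴/4 = π × 1.3⁴/4 = 2.24318 m⁴.
Centre of pressure: y_p = y_c + I_c/(y_c·A) = 6.9 + 2.24318/(6.9 × 5.30929) = 6.9 + 0.061232 = 6.96123 m along the plane.
The resultant acts 1.3 + 0.061232 = 1.36123 m (along the plate) below the hinge at the top edge, so the moment about the hinge is M = F × 1.36123 = 368.365 × 1.36123 = 501.429 kN·m.

M ≈ 501 kN·m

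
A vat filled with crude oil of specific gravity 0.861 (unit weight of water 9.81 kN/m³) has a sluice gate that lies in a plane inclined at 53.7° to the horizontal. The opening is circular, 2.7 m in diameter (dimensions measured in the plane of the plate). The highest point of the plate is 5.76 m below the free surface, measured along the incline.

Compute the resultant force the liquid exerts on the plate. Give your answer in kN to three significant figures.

F ≈ 277 kN

γ = 0.861 × 9.81 = 8.44641 kN/m³.
Let θ = 53.7° be the plate's angle to the horizontal; measure y along the incline from where the plane meets the free surface. Vertical depth h = y·sinθ with sinθ = 0.805928.
The centroid is at the centre, 1.35 m below the top of the plate, so y_c = 5.76 + 1.35 = 7.11 m and h_c = 7.11 × 0.805928 = 5.73015 m.
A = π(1.35)² = 5.72555 m².
Resultant F = γ·h_c·A = 8.44641 × 5.73015 × 5.72555 = 277.112 kN.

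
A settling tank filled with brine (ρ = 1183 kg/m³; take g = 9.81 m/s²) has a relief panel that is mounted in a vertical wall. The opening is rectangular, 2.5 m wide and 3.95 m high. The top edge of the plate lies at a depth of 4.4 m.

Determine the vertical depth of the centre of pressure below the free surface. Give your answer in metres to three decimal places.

h_p = 6.579 m

γ = ρg = 1183 × 9.81 / 1000 = 11.60523 kN/m³.
The centroid lies 3.95/2 = 1.975 m below the top edge, so the centroid depth is h_c = 4.4 + 1.975 = 6.375 m.
A = 2.5 × 3.95 = 9.875 m².
Resultant F = γ·h_c·A = 11.60523 × 6.375 × 9.875 = 730.585 kN.
I_c = b·h³/12 = 2.5 × 3.95³/12 = 12.8396 m⁴.
Centre of pressure: y_p = y_c + I_c/(y_c·A) = 6.375 + 12.8396/(6.375 × 9.875) = 6.375 + 0.203955 = 6.57895 m along the plane.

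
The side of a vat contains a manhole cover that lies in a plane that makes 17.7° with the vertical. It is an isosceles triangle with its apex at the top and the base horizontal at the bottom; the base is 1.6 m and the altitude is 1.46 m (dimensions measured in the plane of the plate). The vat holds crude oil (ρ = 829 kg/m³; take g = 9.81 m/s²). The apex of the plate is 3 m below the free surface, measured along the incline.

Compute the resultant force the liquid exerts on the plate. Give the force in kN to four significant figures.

F ≈ 35.96 kN

γ = ρg = 829 × 9.81 / 1000 = 8.13249 kN/m³.
The plate makes 17.7° with the vertical, i.e. θ = 90° − 17.7° = 72.3° to the horizontal. Measuring y along the incline from the free-surface line, vertical depth h = y·sinθ with sinθ = 0.952661.
With the apex up, the centroid sits 2h/3 = 2 × 1.46/3 = 0.973333 m below the apex, so y_c = 3 + 0.973333 = 3.97333 m and h_c = 3.97333 × 0.952661 = 3.78524 m.
A = ½ × 1.6 × 1.46 = 1.168 m².
Resultant F = γ·h_c·A = 8.13249 × 3.78524 × 1.168 = 35.955 kN.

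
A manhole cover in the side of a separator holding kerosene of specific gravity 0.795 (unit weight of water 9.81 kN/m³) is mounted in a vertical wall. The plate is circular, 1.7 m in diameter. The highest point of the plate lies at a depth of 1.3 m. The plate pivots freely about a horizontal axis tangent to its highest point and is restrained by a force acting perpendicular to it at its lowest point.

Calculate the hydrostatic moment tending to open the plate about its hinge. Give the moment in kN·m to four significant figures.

M ≈ 35.55 kN·m

γ = 0.795 × 9.81 = 7.79895 kN/m³.
The centroid is at the centre, 0.85 m below the top of the plate, so the centroid depth is h_c = 1.3 + 0.85 = 2.15 m.
A = π(0.85)² = 2.2698 m².
Resultant F = γ·h_c·A = 7.79895 × 2.15 × 2.2698 = 38.0594 kN.
I_c = πr⁴/4 = π × 0.85⁴/4 = 0.409983 m⁴.
Centre of pressure: y_p = y_c + I_c/(y_c·A) = 2.15 + 0.409983/(2.15 × 2.2698) = 2.15 + 0.0840117 = 2.23401 m along the plane.
The resultant acts 0.85 + 0.0840117 = 0.934012 m (along the plate) below the hinge at the top edge, so the moment about the hinge is M = F × 0.934012 = 38.0594 × 0.934012 = 35.5479 kN·m.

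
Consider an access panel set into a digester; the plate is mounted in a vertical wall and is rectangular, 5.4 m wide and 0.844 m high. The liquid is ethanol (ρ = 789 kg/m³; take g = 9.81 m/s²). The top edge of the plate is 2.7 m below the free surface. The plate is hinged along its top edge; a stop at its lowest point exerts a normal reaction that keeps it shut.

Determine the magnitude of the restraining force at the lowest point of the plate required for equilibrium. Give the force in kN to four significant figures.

γ = ρg = 789 × 9.81 / 1000 = 7.74009 kN/m³.
The centroid lies 0.844/2 = 0.422 m below the top edge, so the centroid depth is h_c = 2.7 + 0.422 = 3.122 m.
A = 5.4 × 0.844 = 4.5576 m².
Resultant F = γ·h_c·A = 7.74009 × 3.122 × 4.5576 = 110.132 kN.
I_c = b·h³/12 = 5.4 × 0.844³/12 = 0.270545 m⁴.
Centre of pressure: y_p = y_c + I_c/(y_c·A) = 3.122 + 0.270545/(3.122 × 4.5576) = 3.122 + 0.0190139 = 3.14101 m along the plane.
The resultant acts 0.422 + 0.0190139 = 0.441014 m (along the plate) below the hinge at the top edge, so the moment about the hinge is M = F × 0.441014 = 110.132 × 0.441014 = 48.5698 kN·m.
A normal force at the bottom, 0.844 m from the hinge, must supply this moment: P = 48.5698/0.844 = 57.5472 kN.

P ≈ 57.55 kN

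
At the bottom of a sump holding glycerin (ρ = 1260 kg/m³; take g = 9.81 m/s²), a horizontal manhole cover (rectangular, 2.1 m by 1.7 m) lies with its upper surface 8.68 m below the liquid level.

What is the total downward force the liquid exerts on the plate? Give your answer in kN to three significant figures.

γ = ρg = 1260 × 9.81 / 1000 = 12.3606 kN/m³.
The plate is horizontal, so pressure is uniform at p = γ·h = 12.3606 × 8.68 = 107.29 kN/m².
A = 2.1 × 1.7 = 3.57 m².
F = p·A = 107.29 × 3.57 = 383.025 kN.

F ≈ 383 kN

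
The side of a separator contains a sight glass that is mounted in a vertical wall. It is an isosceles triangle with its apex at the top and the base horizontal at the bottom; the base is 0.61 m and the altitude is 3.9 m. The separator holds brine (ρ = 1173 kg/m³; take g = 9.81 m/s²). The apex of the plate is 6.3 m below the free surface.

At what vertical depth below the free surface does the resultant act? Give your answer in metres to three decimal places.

γ = ρg = 1173 × 9.81 / 1000 = 11.50713 kN/m³.
With the apex up, the centroid sits 2h/3 = 2 × 3.9/3 = 2.6 m below the apex, so the centroid depth is h_c = 6.3 + 2.6 = 8.9 m.
A = ½ × 0.61 × 3.9 = 1.1895 m².
Resultant F = γ·h_c·A = 11.50713 × 8.9 × 1.1895 = 121.821 kN.
I_c = b·h³/36 = 0.61 × 3.9³/36 = 1.00513 m⁴.
Centre of pressure: y_p = y_c + I_c/(y_c·A) = 8.9 + 1.00513/(8.9 × 1.1895) = 8.9 + 0.0949441 = 8.99494 m along the plane.

h_p = 8.995 m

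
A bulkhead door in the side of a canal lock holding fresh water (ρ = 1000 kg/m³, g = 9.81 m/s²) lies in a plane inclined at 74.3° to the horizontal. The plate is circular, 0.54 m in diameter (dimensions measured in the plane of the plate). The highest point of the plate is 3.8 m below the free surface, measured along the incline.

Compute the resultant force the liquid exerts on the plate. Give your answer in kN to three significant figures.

F ≈ 8.80 kN

γ = ρg = 1000 × 9.81 = 9810 N/m³ = 9.81 kN/m³.
Let θ = 74.3° be the plate's angle to the horizontal; measure y along the incline from where the plane meets the free surface. Vertical depth h = y·sinθ with sinθ = 0.962692.
The centroid is at the centre, 0.27 m below the top of the plate, so y_c = 3.8 + 0.27 = 4.07 m and h_c = 4.07 × 0.962692 = 3.91816 m.
A = π(0.27)² = 0.229022 m².
Resultant F = γ·h_c·A = 9.81 × 3.91816 × 0.229022 = 8.80295 kN.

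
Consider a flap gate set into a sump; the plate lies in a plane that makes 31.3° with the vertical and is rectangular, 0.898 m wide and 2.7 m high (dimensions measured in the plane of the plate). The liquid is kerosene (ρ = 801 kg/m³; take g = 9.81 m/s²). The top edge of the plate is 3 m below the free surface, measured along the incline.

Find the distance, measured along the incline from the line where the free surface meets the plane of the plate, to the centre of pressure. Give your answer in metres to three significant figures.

y_p = 4.49 m

γ = ρg = 801 × 9.81 / 1000 = 7.85781 kN/m³.
The plate makes 31.3° with the vertical, i.e. θ = 90° − 31.3° = 58.7° to the horizontal. Measuring y along the incline from the free-surface line, vertical depth h = y·sinθ with sinθ = 0.854459.
The centroid lies 2.7/2 = 1.35 m below the top edge, so y_c = 3 + 1.35 = 4.35 m and h_c = 4.35 × 0.854459 = 3.7169 m.
A = 0.898 × 2.7 = 2.4246 m².
Resultant F = γ·h_c·A = 7.85781 × 3.7169 × 2.4246 = 70.8146 kN.
I_c = b·h³/12 = 0.898 × 2.7³/12 = 1.47294 m⁴.
Centre of pressure: y_p = y_c + I_c/(y_c·A) = 4.35 + 1.47294/(4.35 × 2.4246) = 4.35 + 0.139655 = 4.48965 m along the plane.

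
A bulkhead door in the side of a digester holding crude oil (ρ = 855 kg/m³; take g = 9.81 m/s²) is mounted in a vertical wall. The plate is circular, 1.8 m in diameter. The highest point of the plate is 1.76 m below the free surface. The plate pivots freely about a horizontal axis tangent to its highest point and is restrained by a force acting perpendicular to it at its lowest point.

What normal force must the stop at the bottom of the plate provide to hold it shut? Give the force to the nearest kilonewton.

P ≈ 31 kN

γ = ρg = 855 × 9.81 / 1000 = 8.38755 kN/m³.
The centroid is at the centre, 0.9 m below the top of the plate, so the centroid depth is h_c = 1.76 + 0.9 = 2.66 m.
A = π(0.9)² = 2.54469 m².
Resultant F = γ·h_c·A = 8.38755 × 2.66 × 2.54469 = 56.7743 kN.
I_c = πr⁴/4 = π × 0.9⁴/4 = 0.5153 m⁴.
Centre of pressure: y_p = y_c + I_c/(y_c·A) = 2.66 + 0.5153/(2.66 × 2.54469) = 2.66 + 0.0761279 = 2.73613 m along the plane.
The resultant acts 0.9 + 0.0761279 = 0.976128 m (along the plate) below the hinge at the top edge, so the moment about the hinge is M = F × 0.976128 = 56.7743 × 0.976128 = 55.419 kN·m.
A normal force at the bottom, 1.8 m from the hinge, must supply this moment: P = 55.419/1.8 = 30.7883 kN.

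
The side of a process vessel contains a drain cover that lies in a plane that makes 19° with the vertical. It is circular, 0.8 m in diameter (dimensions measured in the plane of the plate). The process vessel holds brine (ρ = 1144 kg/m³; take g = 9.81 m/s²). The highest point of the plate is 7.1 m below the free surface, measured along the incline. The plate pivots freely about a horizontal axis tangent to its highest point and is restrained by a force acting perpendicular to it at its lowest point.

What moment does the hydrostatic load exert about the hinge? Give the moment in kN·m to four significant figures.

γ = ρg = 1144 × 9.81 / 1000 = 11.22264 kN/m³.
The plate makes 19° with the vertical, i.e. θ = 90° − 19° = 71° to the horizontal. Measuring y along the incline from the free-surface line, vertical depth h = y·sinθ with sinθ = 0.945519.
The centroid is at the centre, 0.4 m below the top of the plate, so y_c = 7.1 + 0.4 = 7.5 m and h_c = 7.5 × 0.945519 = 7.09139 m.
A = π(0.4)² = 0.502655 m².
Resultant F = γ·h_c·A = 11.22264 × 7.09139 × 0.502655 = 40.0034 kN.
I_c = πr⁴/4 = π × 0.4⁴/4 = 0.0201062 m⁴.
Centre of pressure: y_p = y_c + I_c/(y_c·A) = 7.5 + 0.0201062/(7.5 × 0.502655) = 7.5 + 0.00533333 = 7.50533 m along the plane.
The resultant acts 0.4 + 0.00533333 = 0.405333 m (along the plate) below the hinge at the top edge, so the moment about the hinge is M = F × 0.405333 = 40.0034 × 0.405333 = 16.2147 kN·m.

M ≈ 16.21 kN·m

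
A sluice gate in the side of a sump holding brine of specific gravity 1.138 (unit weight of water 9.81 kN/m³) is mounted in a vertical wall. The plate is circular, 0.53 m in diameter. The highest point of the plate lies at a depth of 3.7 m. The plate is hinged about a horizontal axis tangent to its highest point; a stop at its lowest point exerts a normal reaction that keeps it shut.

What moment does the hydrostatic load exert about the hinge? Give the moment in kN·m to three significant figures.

M ≈ 2.63 kN·m

γ = 1.138 × 9.81 = 11.16378 kN/m³.
The centroid is at the centre, 0.265 m below the top of the plate, so the centroid depth is h_c = 3.7 + 0.265 = 3.965 m.
A = π(0.265)² = 0.220618 m².
Resultant F = γ·h_c·A = 11.16378 × 3.965 × 0.220618 = 9.76552 kN.
I_c = πr⁴/4 = π × 0.265⁴/4 = 0.00387323 m⁴.
Centre of pressure: y_p = y_c + I_c/(y_c·A) = 3.965 + 0.00387323/(3.965 × 0.220618) = 3.965 + 0.00442781 = 3.96943 m along the plane.
The resultant acts 0.265 + 0.00442781 = 0.269428 m (along the plate) below the hinge at the top edge, so the moment about the hinge is M = F × 0.269428 = 9.76552 × 0.269428 = 2.6311 kN·m.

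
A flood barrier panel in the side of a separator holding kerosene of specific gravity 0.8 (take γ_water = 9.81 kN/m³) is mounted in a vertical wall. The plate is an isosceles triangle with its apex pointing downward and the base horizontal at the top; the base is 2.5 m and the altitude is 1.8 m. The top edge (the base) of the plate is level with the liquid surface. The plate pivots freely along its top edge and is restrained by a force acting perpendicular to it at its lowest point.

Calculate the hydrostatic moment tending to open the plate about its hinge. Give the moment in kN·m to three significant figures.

M ≈ 9.54 kN·m

γ = 0.8 × 9.81 = 7.848 kN/m³.
With the apex down, the centroid sits h/3 = 1.8/3 = 0.6 m below the base (the top edge), so the centroid depth is h_c = 0.6 m.
A = ½ × 2.5 × 1.8 = 2.25 m².
Resultant F = γ·h_c·A = 7.848 × 0.6 × 2.25 = 10.5948 kN.
I_c = b·h³/36 = 2.5 × 1.8³/36 = 0.405 m⁴.
Centre of pressure: y_p = y_c + I_c/(y_c·A) = 0.6 + 0.405/(0.6 × 2.25) = 0.6 + 0.3 = 0.9 m along the plane.
The resultant acts 0.6 + 0.3 = 0.9 m (along the plate) below the hinge at the top edge, so the moment about the hinge is M = F × 0.9 = 10.5948 × 0.9 = 9.53532 kN·m.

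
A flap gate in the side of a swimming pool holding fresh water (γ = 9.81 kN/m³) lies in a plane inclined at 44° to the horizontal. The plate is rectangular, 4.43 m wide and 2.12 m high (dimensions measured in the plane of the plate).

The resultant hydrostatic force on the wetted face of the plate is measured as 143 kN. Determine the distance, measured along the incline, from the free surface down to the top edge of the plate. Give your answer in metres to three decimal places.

y_top ≈ 1.174 m

γ = 9.81 kN/m³.
A = 4.43 × 2.12 = 9.3916 m².
From F = γ·h_c·A, the centroid depth is h_c = 143/(9.81 × 9.3916) = 1.55213 m.
Let θ = 44° be the plate's angle to the horizontal; measure y along the incline from where the plane meets the free surface. Vertical depth h = y·sinθ with sinθ = 0.694658.
Along the incline, y_c = h_c/sinθ = 1.55213/0.694658 = 2.23438 m.
The centroid lies 2.12/2 = 1.06 m below the top edge, so the top edge sits at y_top = 2.23438 − 1.06 = 1.17438 m along the incline.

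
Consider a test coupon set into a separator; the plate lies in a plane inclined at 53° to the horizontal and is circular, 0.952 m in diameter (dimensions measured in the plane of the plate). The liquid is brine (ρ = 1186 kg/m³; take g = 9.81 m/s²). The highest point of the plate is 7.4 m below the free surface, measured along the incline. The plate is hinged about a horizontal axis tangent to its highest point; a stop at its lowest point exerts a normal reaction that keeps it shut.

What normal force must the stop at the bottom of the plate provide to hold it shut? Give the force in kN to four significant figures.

P ≈ 26.44 kN

γ = ρg = 1186 × 9.81 / 1000 = 11.63466 kN/m³.
Let θ = 53° be the plate's angle to the horizontal; measure y along the incline from where the plane meets the free surface. Vertical depth h = y·sinθ with sinθ = 0.798636.
The centroid is at the centre, 0.476 m below the top of the plate, so y_c = 7.4 + 0.476 = 7.876 m and h_c = 7.876 × 0.798636 = 6.29006 m.
A = π(0.476)² = 0.711809 m².
Resultant F = γ·h_c·A = 11.63466 × 6.29006 × 0.711809 = 52.0921 kN.
I_c = πr⁴/4 = π × 0.476⁴/4 = 0.0403197 m⁴.
Centre of pressure: y_p = y_c + I_c/(y_c·A) = 7.876 + 0.0403197/(7.876 × 0.711809) = 7.876 + 0.00719197 = 7.88319 m along the plane.
The resultant acts 0.476 + 0.00719197 = 0.483192 m (along the plate) below the hinge at the top edge, so the moment about the hinge is M = F × 0.483192 = 52.0921 × 0.483192 = 25.1705 kN·m.
A normal force at the bottom, 0.952 m from the hinge, must supply this moment: P = 25.1705/0.952 = 26.4396 kN.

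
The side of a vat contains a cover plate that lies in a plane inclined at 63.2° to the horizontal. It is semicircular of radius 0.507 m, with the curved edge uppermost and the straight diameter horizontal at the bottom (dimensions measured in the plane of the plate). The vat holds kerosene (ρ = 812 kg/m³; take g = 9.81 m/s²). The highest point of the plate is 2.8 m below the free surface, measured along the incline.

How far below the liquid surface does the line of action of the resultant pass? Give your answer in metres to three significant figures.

γ = ρg = 812 × 9.81 / 1000 = 7.96572 kN/m³.
Let θ = 63.2° be the plate's angle to the horizontal; measure y along the incline from where the plane meets the free surface. Vertical depth h = y·sinθ with sinθ = 0.892586.
The centroid lies 4r/(3π) = 0.215177 m above the diameter, so r − 4r/(3π) = 0.507 − 0.215177 = 0.291823 m below the topmost point, so y_c = 2.8 + 0.291823 = 3.09182 m and h_c = 3.09182 × 0.892586 = 2.75972 m.
A = πr²/2 = π × 0.507²/2 = 0.403772 m².
Resultant F = γ·h_c·A = 7.96572 × 2.75972 × 0.403772 = 8.87618 kN.
I_c = (π/8 − 8/(9π))·r⁴ = 0.109757 × 0.507⁴ = 0.0072521 m⁴.
Centre of pressure: y_p = y_c + I_c/(y_c·A) = 3.09182 + 0.0072521/(3.09182 × 0.403772) = 3.09182 + 0.00580916 = 3.09763 m along the plane.
Vertically, h_p = y_p·sinθ = 3.09763 × 0.892586 = 2.7649 m.

h_p = 2.76 m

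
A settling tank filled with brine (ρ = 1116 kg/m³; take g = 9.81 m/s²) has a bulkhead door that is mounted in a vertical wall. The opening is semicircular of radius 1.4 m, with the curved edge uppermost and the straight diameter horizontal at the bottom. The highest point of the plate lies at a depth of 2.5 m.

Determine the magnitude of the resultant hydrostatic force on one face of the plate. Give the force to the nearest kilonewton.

F ≈ 111 kN

γ = ρg = 1116 × 9.81 / 1000 = 10.94796 kN/m³.
The centroid lies 4r/(3π) = 0.594178 m above the diameter, so r − 4r/(3π) = 1.4 − 0.594178 = 0.805822 m below the topmost point, so the centroid depth is h_c = 2.5 + 0.805822 = 3.30582 m.
A = πr²/2 = π × 1.4²/2 = 3.07876 m².
Resultant F = γ·h_c·A = 10.94796 × 3.30582 × 3.07876 = 111.426 kN.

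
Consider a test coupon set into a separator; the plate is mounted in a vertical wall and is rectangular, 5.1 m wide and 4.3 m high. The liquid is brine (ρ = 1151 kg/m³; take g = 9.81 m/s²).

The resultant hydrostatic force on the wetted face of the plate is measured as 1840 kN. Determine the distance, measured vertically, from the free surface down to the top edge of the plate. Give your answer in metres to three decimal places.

γ = ρg = 1151 × 9.81 / 1000 = 11.29131 kN/m³.
A = 5.1 × 4.3 = 21.93 m².
From F = γ·h_c·A, the centroid depth is h_c = 1840/(11.29131 × 21.93) = 7.43079 m.
The centroid lies 4.3/2 = 2.15 m below the top edge, so the top edge sits at h_top = 7.43079 − 2.15 = 5.28079 m below the surface.

d_top ≈ 5.281 m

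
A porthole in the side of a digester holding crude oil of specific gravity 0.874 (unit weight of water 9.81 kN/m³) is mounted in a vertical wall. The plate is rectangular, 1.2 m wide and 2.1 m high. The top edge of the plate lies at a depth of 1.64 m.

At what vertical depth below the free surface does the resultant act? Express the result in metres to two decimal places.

h_p = 2.83 m

γ = 0.874 × 9.81 = 8.57394 kN/m³.
The centroid lies 2.1/2 = 1.05 m below the top edge, so the centroid depth is h_c = 1.64 + 1.05 = 2.69 m.
A = 1.2 × 2.1 = 2.52 m².
Resultant F = γ·h_c·A = 8.57394 × 2.69 × 2.52 = 58.121 kN.
I_c = b·h³/12 = 1.2 × 2.1³/12 = 0.9261 m⁴.
Centre of pressure: y_p = y_c + I_c/(y_c·A) = 2.69 + 0.9261/(2.69 × 2.52) = 2.69 + 0.136617 = 2.82662 m along the plane.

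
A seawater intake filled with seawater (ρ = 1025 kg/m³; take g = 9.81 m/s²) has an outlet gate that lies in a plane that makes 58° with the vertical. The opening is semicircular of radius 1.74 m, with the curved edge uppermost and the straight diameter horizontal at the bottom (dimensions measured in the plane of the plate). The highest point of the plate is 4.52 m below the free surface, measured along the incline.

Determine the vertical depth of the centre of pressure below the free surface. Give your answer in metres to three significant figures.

γ = ρg = 1025 × 9.81 / 1000 = 10.05525 kN/m³.
The plate makes 58° with the vertical, i.e. θ = 90° − 58° = 32° to the horizontal. Measuring y along the incline from the free-surface line, vertical depth h = y·sinθ with sinθ = 0.529919.
The centroid lies 4r/(3π) = 0.738479 m above the diameter, so r − 4r/(3π) = 1.74 − 0.738479 = 1.00152 m below the topmost point, so y_c = 4.52 + 1.00152 = 5.52152 m and h_c = 5.52152 × 0.529919 = 2.92596 m.
A = πr²/2 = π × 1.74²/2 = 4.75574 m².
Resultant F = γ·h_c·A = 10.05525 × 2.92596 × 4.75574 = 139.92 kN.
I_c = (π/8 − 8/(9π))·r⁴ = 0.109757 × 1.74⁴ = 1.00607 m⁴.
Centre of pressure: y_p = y_c + I_c/(y_c·A) = 5.52152 + 1.00607/(5.52152 × 4.75574) = 5.52152 + 0.0383135 = 5.55983 m along the plane.
Vertically, h_p = y_p·sinθ = 5.55983 × 0.529919 = 2.94626 m.

h_p = 2.95 m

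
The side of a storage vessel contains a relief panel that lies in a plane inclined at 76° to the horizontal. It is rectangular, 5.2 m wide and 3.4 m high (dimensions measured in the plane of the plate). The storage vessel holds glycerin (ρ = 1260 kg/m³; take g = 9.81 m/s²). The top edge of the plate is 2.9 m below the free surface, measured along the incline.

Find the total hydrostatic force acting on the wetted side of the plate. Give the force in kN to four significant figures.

F ≈ 975.4 kN

γ = ρg = 1260 × 9.81 / 1000 = 12.3606 kN/m³.
Let θ = 76° be the plate's angle to the horizontal; measure y along the incline from where the plane meets the free surface. Vertical depth h = y·sinθ with sinθ = 0.970296.
The centroid lies 3.4/2 = 1.7 m below the top edge, so y_c = 2.9 + 1.7 = 4.6 m and h_c = 4.6 × 0.970296 = 4.46336 m.
A = 5.2 × 3.4 = 17.68 m².
Resultant F = γ·h_c·A = 12.3606 × 4.46336 × 17.68 = 975.402 kN.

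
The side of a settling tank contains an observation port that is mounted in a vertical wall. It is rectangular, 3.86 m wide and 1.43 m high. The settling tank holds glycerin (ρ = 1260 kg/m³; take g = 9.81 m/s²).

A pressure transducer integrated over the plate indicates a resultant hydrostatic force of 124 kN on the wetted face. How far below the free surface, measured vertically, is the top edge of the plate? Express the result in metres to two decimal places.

γ = ρg = 1260 × 9.81 / 1000 = 12.3606 kN/m³.
A = 3.86 × 1.43 = 5.5198 m².
From F = γ·h_c·A, the centroid depth is h_c = 124/(12.3606 × 5.5198) = 1.81743 m.
The centroid lies 1.43/2 = 0.715 m below the top edge, so the top edge sits at h_top = 1.81743 − 0.715 = 1.10243 m below the surface.

d_top ≈ 1.10 m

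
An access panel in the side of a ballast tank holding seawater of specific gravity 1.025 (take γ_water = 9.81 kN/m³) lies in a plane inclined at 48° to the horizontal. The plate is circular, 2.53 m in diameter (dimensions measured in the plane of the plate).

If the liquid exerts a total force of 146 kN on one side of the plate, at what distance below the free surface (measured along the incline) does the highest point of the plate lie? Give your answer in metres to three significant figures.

y_top ≈ 2.62 m

γ = 1.025 × 9.81 = 10.05525 kN/m³.
A = π(1.265)² = 5.02726 m².
From F = γ·h_c·A, the centroid depth is h_c = 146/(10.05525 × 5.02726) = 2.88821 m.
Let θ = 48° be the plate's angle to the horizontal; measure y along the incline from where the plane meets the free surface. Vertical depth h = y·sinθ with sinθ = 0.743145.
Along the incline, y_c = h_c/sinθ = 2.88821/0.743145 = 3.88647 m.
The centroid is at the centre, 1.265 m below the top of the plate, so the highest point sits at y_top = 3.88647 − 1.265 = 2.62147 m along the incline.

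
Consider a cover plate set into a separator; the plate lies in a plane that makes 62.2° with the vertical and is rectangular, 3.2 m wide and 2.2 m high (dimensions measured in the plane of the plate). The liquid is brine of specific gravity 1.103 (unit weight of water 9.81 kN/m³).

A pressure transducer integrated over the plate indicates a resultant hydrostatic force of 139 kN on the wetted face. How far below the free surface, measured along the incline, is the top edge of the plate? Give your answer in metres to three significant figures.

y_top ≈ 2.81 m

γ = 1.103 × 9.81 = 10.82043 kN/m³.
A = 3.2 × 2.2 = 7.04 m².
From F = γ·h_c·A, the centroid depth is h_c = 139/(10.82043 × 7.04) = 1.82473 m.
The plate makes 62.2° with the vertical, i.e. θ = 90° − 62.2° = 27.8° to the horizontal. Measuring y along the incline from the free-surface line, vertical depth h = y·sinθ with sinθ = 0.466387.
Along the incline, y_c = h_c/sinθ = 1.82473/0.466387 = 3.91248 m.
The centroid lies 2.2/2 = 1.1 m below the top edge, so the top edge sits at y_top = 3.91248 − 1.1 = 2.81248 m along the incline.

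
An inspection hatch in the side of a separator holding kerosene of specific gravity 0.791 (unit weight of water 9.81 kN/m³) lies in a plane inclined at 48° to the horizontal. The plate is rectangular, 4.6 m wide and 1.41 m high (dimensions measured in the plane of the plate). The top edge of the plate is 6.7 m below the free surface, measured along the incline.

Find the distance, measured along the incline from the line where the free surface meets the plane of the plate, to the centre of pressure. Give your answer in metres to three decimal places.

y_p = 7.427 m

γ = 0.791 × 9.81 = 7.75971 kN/m³.
Let θ = 48° be the plate's angle to the horizontal; measure y along the incline from where the plane meets the free surface. Vertical depth h = y·sinθ with sinθ = 0.743145.
The centroid lies 1.41/2 = 0.705 m below the top edge, so y_c = 6.7 + 0.705 = 7.405 m and h_c = 7.405 × 0.743145 = 5.50299 m.
A = 4.6 × 1.41 = 6.486 m².
Resultant F = γ·h_c·A = 7.75971 × 5.50299 × 6.486 = 276.963 kN.
I_c = b·h³/12 = 4.6 × 1.41³/12 = 1.07457 m⁴.
Centre of pressure: y_p = y_c + I_c/(y_c·A) = 7.405 + 1.07457/(7.405 × 6.486) = 7.405 + 0.0223734 = 7.42737 m along the plane.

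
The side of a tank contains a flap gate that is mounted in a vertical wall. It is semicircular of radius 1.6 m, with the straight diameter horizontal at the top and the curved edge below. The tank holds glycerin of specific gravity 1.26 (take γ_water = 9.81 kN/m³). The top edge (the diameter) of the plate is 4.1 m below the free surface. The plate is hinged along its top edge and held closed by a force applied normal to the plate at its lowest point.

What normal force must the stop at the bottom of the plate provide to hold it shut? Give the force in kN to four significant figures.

γ = 1.26 × 9.81 = 12.3606 kN/m³.
The centroid of a semicircle lies 4r/(3π) = 0.679061 m from the diameter, here below the top edge, so the centroid depth is h_c = 4.1 + 0.679061 = 4.77906 m.
A = πr²/2 = π × 1.6²/2 = 4.02124 m².
Resultant F = γ·h_c·A = 12.3606 × 4.77906 × 4.02124 = 237.543 kN.
I_c = (π/8 − 8/(9π))·r⁴ = 0.109757 × 1.6⁴ = 0.719303 m⁴.
Centre of pressure: y_p = y_c + I_c/(y_c·A) = 4.77906 + 0.719303/(4.77906 × 4.02124) = 4.77906 + 0.0374291 = 4.81649 m along the plane.
The resultant acts 0.679061 + 0.0374291 = 0.71649 m (along the plate) below the hinge at the top edge, so the moment about the hinge is M = F × 0.71649 = 237.543 × 0.71649 = 170.197 kN·m.
A normal force at the bottom, 1.6 m from the hinge, must supply this moment: P = 170.197/1.6 = 106.373 kN.

P ≈ 106.4 kN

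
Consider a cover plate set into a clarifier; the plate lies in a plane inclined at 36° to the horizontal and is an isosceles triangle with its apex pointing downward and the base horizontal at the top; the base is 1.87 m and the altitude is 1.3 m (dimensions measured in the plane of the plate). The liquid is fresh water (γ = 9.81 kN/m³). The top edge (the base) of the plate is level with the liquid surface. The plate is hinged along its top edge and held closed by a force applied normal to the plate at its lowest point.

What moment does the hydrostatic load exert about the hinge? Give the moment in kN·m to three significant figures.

γ = 9.81 kN/m³.
Let θ = 36° be the plate's angle to the horizontal; measure y along the incline from where the plane meets the free surface. Vertical depth h = y·sinθ with sinθ = 0.587785.
With the apex down, the centroid sits h/3 = 1.3/3 = 0.433333 m below the base (the top edge), so y_c = 0.433333 m and h_c = 0.433333 × 0.587785 = 0.254707 m.
A = ½ × 1.87 × 1.3 = 1.2155 m².
Resultant F = γ·h_c·A = 9.81 × 0.254707 × 1.2155 = 3.03714 kN.
I_c = b·h³/36 = 1.87 × 1.3³/36 = 0.114122 m⁴.
Centre of pressure: y_p = y_c + I_c/(y_c·A) = 0.433333 + 0.114122/(0.433333 × 1.2155) = 0.433333 + 0.216667 = 0.65 m along the plane.
The resultant acts 0.433333 + 0.216667 = 0.65 m (along the plate) below the hinge at the top edge, so the moment about the hinge is M = F × 0.65 = 3.03714 × 0.65 = 1.97414 kN·m.

M ≈ 1.97 kN·m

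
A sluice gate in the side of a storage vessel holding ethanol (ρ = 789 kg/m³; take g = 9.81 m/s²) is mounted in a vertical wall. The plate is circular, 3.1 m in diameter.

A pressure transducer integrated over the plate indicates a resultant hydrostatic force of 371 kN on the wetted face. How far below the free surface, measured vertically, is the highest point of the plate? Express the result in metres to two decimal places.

d_top ≈ 4.80 m

γ = ρg = 789 × 9.81 / 1000 = 7.74009 kN/m³.
A = π(1.55)² = 7.54768 m².
From F = γ·h_c·A, the centroid depth is h_c = 371/(7.74009 × 7.54768) = 6.3506 m.
The centroid is at the centre, 1.55 m below the top of the plate, so the highest point sits at h_top = 6.3506 − 1.55 = 4.8006 m below the surface.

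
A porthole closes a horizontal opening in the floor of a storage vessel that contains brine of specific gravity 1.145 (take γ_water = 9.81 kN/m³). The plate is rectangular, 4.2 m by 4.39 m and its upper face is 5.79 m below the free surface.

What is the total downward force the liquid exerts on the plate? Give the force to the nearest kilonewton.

F ≈ 1199 kN

γ = 1.145 × 9.81 = 11.23245 kN/m³.
The plate is horizontal, so pressure is uniform at p = γ·h = 11.23245 × 5.79 = 65.0359 kN/m².
A = 4.2 × 4.39 = 18.438 m².
F = p·A = 65.0359 × 18.438 = 1199.13 kN.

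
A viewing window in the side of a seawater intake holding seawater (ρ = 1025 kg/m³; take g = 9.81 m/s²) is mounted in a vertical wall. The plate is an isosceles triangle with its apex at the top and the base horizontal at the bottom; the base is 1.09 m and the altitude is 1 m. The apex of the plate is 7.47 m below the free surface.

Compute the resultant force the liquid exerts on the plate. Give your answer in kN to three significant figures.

F ≈ 44.6 kN

γ = ρg = 1025 × 9.81 / 1000 = 10.05525 kN/m³.
With the apex up, the centroid sits 2h/3 = 2 × 1/3 = 0.666667 m below the apex, so the centroid depth is h_c = 7.47 + 0.666667 = 8.13667 m.
A = ½ × 1.09 × 1 = 0.545 m².
Resultant F = γ·h_c·A = 10.05525 × 8.13667 × 0.545 = 44.5899 kN.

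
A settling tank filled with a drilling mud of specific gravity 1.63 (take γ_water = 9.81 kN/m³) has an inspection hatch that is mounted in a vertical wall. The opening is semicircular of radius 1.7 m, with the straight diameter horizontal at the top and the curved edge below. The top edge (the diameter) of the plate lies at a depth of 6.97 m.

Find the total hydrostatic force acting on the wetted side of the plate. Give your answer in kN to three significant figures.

γ = 1.63 × 9.81 = 15.9903 kN/m³.
The centroid of a semicircle lies 4r/(3π) = 0.721502 m from the diameter, here below the top edge, so the centroid depth is h_c = 6.97 + 0.721502 = 7.6915 m.
A = πr²/2 = π × 1.7²/2 = 4.5396 m².
Resultant F = γ·h_c·A = 15.9903 × 7.6915 × 4.5396 = 558.323 kN.

F ≈ 558 kN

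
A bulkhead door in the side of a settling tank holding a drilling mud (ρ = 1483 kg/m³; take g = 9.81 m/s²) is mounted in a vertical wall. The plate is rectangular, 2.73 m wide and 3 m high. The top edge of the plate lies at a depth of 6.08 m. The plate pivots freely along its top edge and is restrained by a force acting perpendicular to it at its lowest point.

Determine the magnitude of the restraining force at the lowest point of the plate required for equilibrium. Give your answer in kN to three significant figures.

P ≈ 481 kN

γ = ρg = 1483 × 9.81 / 1000 = 14.54823 kN/m³.
The centroid lies 3/2 = 1.5 m below the top edge, so the centroid depth is h_c = 6.08 + 1.5 = 7.58 m.
A = 2.73 × 3 = 8.19 m².
Resultant F = γ·h_c·A = 14.54823 × 7.58 × 8.19 = 903.157 kN.
I_c = b·h³/12 = 2.73 × 3³/12 = 6.1425 m⁴.
Centre of pressure: y_p = y_c + I_c/(y_c·A) = 7.58 + 6.1425/(7.58 × 8.19) = 7.58 + 0.0989446 = 7.67894 m along the plane.
The resultant acts 1.5 + 0.0989446 = 1.59894 m (along the plate) below the hinge at the top edge, so the moment about the hinge is M = F × 1.59894 = 903.157 × 1.59894 = 1444.09 kN·m.
A normal force at the bottom, 3 m from the hinge, must supply this moment: P = 1444.09/3 = 481.363 kN.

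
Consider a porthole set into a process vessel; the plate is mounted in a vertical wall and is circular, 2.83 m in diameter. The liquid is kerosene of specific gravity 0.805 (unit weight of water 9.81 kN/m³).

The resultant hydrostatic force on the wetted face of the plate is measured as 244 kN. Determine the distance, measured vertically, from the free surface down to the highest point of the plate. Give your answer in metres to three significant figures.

γ = 0.805 × 9.81 = 7.89705 kN/m³.
A = π(1.415)² = 6.29018 m².
From F = γ·h_c·A, the centroid depth is h_c = 244/(7.89705 × 6.29018) = 4.91204 m.
The centroid is at the centre, 1.415 m below the top of the plate, so the highest point sits at h_top = 4.91204 − 1.415 = 3.49704 m below the surface.

d_top ≈ 3.50 m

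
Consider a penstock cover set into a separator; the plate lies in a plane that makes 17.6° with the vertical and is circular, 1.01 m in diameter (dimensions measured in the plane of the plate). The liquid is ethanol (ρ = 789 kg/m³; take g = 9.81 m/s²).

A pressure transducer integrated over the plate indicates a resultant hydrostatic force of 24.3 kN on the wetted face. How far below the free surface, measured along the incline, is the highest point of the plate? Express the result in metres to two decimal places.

y_top ≈ 3.61 m

γ = ρg = 789 × 9.81 / 1000 = 7.74009 kN/m³.
A = π(0.505)² = 0.801185 m².
From F = γ·h_c·A, the centroid depth is h_c = 24.3/(7.74009 × 0.801185) = 3.91857 m.
The plate makes 17.6° with the vertical, i.e. θ = 90° − 17.6° = 72.4° to the horizontal. Measuring y along the incline from the free-surface line, vertical depth h = y·sinθ with sinθ = 0.953191.
Along the incline, y_c = h_c/sinθ = 3.91857/0.953191 = 4.111 m.
The centroid is at the centre, 0.505 m below the top of the plate, so the highest point sits at y_top = 4.111 − 0.505 = 3.606 m along the incline.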